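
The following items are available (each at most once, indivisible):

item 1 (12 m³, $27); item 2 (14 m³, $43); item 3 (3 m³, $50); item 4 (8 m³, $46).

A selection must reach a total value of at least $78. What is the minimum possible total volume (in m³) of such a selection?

11

Subsets with value ≥ 78, sorted by total volume:
- item 3+item 4: volume 11, value 96
- item 2+item 3: volume 17, value 93
- item 2+item 4: volume 22, value 89
- item 1+item 3+item 4: volume 23, value 123
Minimum volume: 11 m³.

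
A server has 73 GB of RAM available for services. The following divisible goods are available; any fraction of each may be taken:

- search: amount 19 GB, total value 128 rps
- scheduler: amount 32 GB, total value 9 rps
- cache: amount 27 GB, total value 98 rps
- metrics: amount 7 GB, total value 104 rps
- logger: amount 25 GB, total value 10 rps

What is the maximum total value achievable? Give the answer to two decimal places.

Take in order of value per unit:
- metrics (104/7 per unit): all 7 → value 104, running total 104.00
- search (128/19 per unit): all 19 → value 128, running total 232.00
- cache (98/27 per unit): all 27 → value 98, running total 330.00
- logger (10/25 per unit): 20 of 25 → value 20×10/25 = 8.0000, running total 338.00
Total 338.00.

338.00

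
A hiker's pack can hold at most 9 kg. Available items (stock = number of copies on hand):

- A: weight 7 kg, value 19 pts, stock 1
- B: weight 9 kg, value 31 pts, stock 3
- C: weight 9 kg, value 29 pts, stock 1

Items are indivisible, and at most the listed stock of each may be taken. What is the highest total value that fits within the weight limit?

Top feasible selections:
- 1×B: weight 9, value 31
- 1×C: weight 9, value 29
- 1×A: weight 7, value 19
Best: 31 pts.

31 pts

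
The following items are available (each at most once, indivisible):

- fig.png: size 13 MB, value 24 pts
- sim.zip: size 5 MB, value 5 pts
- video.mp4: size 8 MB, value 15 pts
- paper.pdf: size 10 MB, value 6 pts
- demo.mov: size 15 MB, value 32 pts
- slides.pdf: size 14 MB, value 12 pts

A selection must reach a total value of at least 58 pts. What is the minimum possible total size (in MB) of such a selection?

33

Subsets with value ≥ 58, sorted by total size:
- fig.png+sim.zip+demo.mov: size 33, value 61
- fig.png+video.mp4+demo.mov: size 36, value 71
Minimum size: 33 MB.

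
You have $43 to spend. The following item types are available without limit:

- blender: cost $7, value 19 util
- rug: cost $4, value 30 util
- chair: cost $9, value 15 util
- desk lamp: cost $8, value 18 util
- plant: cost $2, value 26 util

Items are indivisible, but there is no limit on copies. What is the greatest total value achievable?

Best value-per-unit is plant at 26/2, and filling with it alone uses cost 21×2=42. No mix of the others beats 21×26 = 546.

546 util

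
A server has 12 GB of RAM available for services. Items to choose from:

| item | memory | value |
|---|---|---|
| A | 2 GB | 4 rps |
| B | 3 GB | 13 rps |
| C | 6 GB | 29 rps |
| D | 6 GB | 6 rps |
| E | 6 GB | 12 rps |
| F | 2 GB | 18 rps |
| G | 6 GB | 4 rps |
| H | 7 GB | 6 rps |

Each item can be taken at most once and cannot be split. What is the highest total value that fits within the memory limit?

Check high-value combinations within 12 GB:
- B+C+F: memory 3+6+2=11, value 13+29+18=60
- A+C+F: memory 2+6+2=10, value 4+29+18=51
- C+F: memory 6+2=8, value 29+18=47
- A+B+C: memory 2+3+6=11, value 4+13+29=46
- B+E+F: memory 3+6+2=11, value 13+12+18=43
Best: 60 rps.

60 rps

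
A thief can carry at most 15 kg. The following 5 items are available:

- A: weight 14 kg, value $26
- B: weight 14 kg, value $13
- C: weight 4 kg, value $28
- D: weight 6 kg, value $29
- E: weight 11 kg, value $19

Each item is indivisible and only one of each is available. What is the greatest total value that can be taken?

Check high-value combinations within 15 kg:
- C+D: weight 4+6=10, value 28+29=57
- C+E: weight 4+11=15, value 28+19=47
- D: weight 6, value 29
Best: $57.

$57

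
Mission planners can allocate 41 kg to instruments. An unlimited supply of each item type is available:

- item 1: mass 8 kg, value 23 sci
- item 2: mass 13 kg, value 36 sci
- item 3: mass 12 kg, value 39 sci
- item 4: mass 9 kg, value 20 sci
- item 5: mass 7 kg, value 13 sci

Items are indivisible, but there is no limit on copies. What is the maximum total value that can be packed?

Best value-per-unit is item 3 at 39/12; filling with it alone gives 3×39 = 117.
Optimal mix: 2×item 1 + 2×item 3 → mass 40, value 124.

124 sci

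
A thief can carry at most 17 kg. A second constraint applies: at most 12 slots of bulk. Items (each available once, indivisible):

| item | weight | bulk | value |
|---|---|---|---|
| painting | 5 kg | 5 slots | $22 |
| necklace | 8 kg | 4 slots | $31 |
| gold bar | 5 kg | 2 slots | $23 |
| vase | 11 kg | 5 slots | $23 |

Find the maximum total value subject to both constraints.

$54

Feasible sets respecting both limits:
- necklace+gold bar: weight 13, bulk 6, value 54
- painting+necklace: weight 13, bulk 9, value 53
- gold bar+vase: weight 16, bulk 7, value 46
Best: $54.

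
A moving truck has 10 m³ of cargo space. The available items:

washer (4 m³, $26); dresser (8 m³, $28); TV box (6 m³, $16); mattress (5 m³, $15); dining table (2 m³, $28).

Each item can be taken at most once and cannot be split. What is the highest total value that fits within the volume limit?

This is a 0/1 knapsack; check combinations near the capacity.
- dresser+dining table: volume 8+2=10, value 28+28=56
- washer+dining table: volume 4+2=6, value 26+28=54
- TV box+dining table: volume 6+2=8, value 16+28=44
- mattress+dining table: volume 5+2=7, value 15+28=43
- washer+TV box: volume 4+6=10, value 26+16=42
Best: $56.

$56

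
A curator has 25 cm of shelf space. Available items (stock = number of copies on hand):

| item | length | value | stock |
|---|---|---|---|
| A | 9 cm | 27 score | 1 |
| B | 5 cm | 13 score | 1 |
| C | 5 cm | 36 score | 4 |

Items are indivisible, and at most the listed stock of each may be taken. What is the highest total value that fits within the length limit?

157 score

Top feasible selections:
- 1×B + 4×C: length 25, value 157
- 4×C: length 20, value 144
- 1×A + 3×C: length 24, value 135
- 1×B + 3×C: length 20, value 121
Best: 157 score.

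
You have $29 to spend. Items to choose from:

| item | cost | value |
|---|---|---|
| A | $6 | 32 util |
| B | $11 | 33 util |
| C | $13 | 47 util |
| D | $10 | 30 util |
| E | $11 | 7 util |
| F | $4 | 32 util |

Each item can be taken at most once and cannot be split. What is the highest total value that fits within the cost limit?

Check high-value combinations within $29:
- B+C+F: cost 11+13+4=28, value 33+47+32=112
- A+C+F: cost 6+13+4=23, value 32+47+32=111
- C+D+F: cost 13+10+4=27, value 47+30+32=109
- A+C+D: cost 6+13+10=29, value 32+47+30=109
Best: 112 util.

112 util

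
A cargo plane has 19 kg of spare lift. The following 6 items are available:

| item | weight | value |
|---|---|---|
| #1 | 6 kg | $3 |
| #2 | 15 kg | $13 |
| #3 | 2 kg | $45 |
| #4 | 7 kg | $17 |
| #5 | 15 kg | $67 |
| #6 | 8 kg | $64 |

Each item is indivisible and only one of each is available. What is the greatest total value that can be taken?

$126

Check high-value combinations within 19 kg:
- #3+#4+#6: weight 2+7+8=17, value 45+17+64=126
- #1+#3+#6: weight 6+2+8=16, value 3+45+64=112
- #3+#5: weight 2+15=17, value 45+67=112
- #3+#6: weight 2+8=10, value 45+64=109
Best: $126.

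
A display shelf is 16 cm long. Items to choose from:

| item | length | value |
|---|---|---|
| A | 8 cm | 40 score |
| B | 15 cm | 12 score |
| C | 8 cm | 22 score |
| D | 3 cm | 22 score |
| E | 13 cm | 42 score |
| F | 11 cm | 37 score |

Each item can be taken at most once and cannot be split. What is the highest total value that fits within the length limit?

Check high-value combinations within 16 cm:
- D+E: length 3+13=16, value 22+42=64
- A+D: length 8+3=11, value 40+22=62
- A+C: length 8+8=16, value 40+22=62
- D+F: length 3+11=14, value 22+37=59
Best: 64 score.

64 score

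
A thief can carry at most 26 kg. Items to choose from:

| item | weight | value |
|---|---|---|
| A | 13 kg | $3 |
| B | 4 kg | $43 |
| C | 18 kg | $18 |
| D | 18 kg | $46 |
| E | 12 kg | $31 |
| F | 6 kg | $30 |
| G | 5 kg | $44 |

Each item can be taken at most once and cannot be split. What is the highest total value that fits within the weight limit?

This is a 0/1 knapsack; check combinations near the capacity.
- B+E+G: weight 4+12+5=21, value 43+31+44=118
- B+F+G: weight 4+6+5=15, value 43+30+44=117
- E+F+G: weight 12+6+5=23, value 31+30+44=105
Best: $118.

$118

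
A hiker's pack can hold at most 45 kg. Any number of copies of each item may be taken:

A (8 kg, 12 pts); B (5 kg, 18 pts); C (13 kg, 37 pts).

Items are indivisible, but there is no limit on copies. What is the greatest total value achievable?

Best value-per-unit is B at 18/5, and filling with it alone uses weight 9×5=45. No mix of the others beats 9×18 = 162.

162 pts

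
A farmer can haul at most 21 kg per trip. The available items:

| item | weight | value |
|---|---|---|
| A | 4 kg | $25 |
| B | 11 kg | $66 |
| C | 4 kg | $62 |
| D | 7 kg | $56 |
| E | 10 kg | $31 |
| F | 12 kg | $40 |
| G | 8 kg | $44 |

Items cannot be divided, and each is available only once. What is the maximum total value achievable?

$162

Check high-value combinations within 21 kg:
- C+D+G: weight 4+7+8=19, value 62+56+44=162
- A+B+C: weight 4+11+4=19, value 25+66+62=153
- C+D+E: weight 4+7+10=21, value 62+56+31=149
- A+C+D: weight 4+4+7=15, value 25+62+56=143
Best: $162.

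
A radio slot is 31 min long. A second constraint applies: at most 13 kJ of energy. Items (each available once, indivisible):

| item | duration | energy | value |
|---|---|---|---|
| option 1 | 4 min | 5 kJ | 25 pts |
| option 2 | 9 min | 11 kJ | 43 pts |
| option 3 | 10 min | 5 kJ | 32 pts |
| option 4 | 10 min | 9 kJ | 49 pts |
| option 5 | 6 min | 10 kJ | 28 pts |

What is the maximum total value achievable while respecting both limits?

Feasible sets respecting both limits:
- option 1+option 3: duration 14, energy 10, value 57
- option 4: duration 10, energy 9, value 49
- option 2: duration 9, energy 11, value 43
- option 3: duration 10, energy 5, value 32
Best: 57 pts.

57 pts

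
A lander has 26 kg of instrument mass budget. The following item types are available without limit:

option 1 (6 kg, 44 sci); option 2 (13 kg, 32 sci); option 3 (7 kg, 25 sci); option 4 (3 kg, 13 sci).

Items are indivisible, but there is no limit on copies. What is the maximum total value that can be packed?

Best value-per-unit is option 1 at 44/6, and filling with it alone uses mass 4×6=24. No mix of the others beats 4×44 = 176.

176 sci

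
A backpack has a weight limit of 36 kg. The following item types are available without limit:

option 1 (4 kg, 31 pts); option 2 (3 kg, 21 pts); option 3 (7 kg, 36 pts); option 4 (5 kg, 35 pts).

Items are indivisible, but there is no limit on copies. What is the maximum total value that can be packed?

279 pts

Best value-per-unit is option 1 at 31/4, and filling with it alone uses weight 9×4=36. No mix of the others beats 9×31 = 279.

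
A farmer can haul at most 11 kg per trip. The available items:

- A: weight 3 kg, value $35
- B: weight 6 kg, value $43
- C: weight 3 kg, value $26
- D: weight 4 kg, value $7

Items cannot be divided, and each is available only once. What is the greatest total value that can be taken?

This is a 0/1 knapsack; check combinations near the capacity.
- A+B: weight 3+6=9, value 35+43=78
- B+C: weight 6+3=9, value 43+26=69
- A+C+D: weight 3+3+4=10, value 35+26+7=68
Best: $78.

$78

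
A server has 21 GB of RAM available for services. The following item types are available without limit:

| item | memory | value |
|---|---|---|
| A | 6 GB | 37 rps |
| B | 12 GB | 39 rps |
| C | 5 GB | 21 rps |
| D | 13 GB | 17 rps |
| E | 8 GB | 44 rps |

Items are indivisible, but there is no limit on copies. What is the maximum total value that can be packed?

118 rps

Best value-per-unit is A at 37/6; filling with it alone gives 3×37 = 111.
Optimal mix: 2×A + 1×E → memory 20, value 118.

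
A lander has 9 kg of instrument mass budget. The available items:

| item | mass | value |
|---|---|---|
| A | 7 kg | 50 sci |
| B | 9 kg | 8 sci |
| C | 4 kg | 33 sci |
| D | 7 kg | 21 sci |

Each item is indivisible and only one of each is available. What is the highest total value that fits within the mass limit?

50 sci

Check high-value combinations within 9 kg:
- A: mass 7, value 50
- C: mass 4, value 33
- D: mass 7, value 21
- B: mass 9, value 8
Best: 50 sci.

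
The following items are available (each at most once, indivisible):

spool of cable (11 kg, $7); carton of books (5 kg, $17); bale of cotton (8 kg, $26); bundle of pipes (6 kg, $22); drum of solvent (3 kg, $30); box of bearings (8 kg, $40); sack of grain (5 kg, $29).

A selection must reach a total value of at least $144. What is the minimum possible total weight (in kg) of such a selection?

30

Subsets with value ≥ 144, sorted by total weight:
- bale of cotton+bundle of pipes+drum of solvent+box of bearings+sack of grain: weight 30, value 147
- carton of books+bale of cotton+bundle of pipes+drum of solvent+box of bearings+sack of grain: weight 35, value 164
Minimum weight: 30 kg.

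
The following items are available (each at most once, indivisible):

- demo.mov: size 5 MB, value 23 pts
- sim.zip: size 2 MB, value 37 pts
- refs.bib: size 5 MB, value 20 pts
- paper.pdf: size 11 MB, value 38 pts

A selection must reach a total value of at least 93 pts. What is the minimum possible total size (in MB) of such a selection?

18

Subsets with value ≥ 93, sorted by total size:
- demo.mov+sim.zip+paper.pdf: size 18, value 98
- sim.zip+refs.bib+paper.pdf: size 18, value 95
- demo.mov+sim.zip+refs.bib+paper.pdf: size 23, value 118
Minimum size: 18 MB.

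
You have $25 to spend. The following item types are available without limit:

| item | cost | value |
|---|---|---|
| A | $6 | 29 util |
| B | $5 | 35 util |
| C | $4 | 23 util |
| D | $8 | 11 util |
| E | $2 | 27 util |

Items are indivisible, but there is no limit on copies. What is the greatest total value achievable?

324 util

Best value-per-unit is E at 27/2, and filling with it alone uses cost 12×2=24. No mix of the others beats 12×27 = 324.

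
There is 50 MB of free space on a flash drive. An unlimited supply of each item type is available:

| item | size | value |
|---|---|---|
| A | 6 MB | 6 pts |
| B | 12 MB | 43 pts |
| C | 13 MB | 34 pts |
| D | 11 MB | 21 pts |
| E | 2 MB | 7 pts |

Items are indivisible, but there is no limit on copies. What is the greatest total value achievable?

Best value-per-unit is B at 43/12; filling with it alone gives 4×43 = 172.
Optimal mix: 4×B + 1×E → size 50, value 179.

179 pts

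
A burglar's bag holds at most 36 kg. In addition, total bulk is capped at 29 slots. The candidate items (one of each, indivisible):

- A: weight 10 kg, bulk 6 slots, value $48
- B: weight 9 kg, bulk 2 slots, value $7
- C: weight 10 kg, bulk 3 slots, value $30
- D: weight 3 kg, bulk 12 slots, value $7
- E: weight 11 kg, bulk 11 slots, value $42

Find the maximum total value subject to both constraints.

Feasible sets respecting both limits:
- A+C+E: weight 31, bulk 20, value 120
- A+B+E: weight 30, bulk 19, value 97
- A+D+E: weight 24, bulk 29, value 97
- A+B+C+D: weight 32, bulk 23, value 92
Best: $120.

$120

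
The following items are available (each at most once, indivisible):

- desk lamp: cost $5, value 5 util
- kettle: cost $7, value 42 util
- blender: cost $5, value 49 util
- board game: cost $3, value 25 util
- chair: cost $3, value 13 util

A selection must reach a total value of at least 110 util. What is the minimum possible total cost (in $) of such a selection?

15

Subsets with value ≥ 110, sorted by total cost:
- kettle+blender+board game: cost 15, value 116
- kettle+blender+board game+chair: cost 18, value 129
- desk lamp+kettle+blender+board game: cost 20, value 121
Minimum cost: 15 $.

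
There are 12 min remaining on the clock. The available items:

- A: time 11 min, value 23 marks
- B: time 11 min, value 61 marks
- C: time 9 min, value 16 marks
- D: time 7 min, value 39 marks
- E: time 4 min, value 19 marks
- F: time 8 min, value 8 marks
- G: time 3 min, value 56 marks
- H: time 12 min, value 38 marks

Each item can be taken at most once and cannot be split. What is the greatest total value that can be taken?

95 marks

Check high-value combinations within 12 min:
- D+G: time 7+3=10, value 39+56=95
- E+G: time 4+3=7, value 19+56=75
- C+G: time 9+3=12, value 16+56=72
- F+G: time 8+3=11, value 8+56=64
- B: time 11, value 61
Best: 95 marks.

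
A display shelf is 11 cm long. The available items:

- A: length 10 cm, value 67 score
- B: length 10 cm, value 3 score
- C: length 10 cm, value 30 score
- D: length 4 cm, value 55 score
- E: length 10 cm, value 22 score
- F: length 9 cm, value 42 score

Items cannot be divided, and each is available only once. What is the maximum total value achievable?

67 score

Check high-value combinations within 11 cm:
- A: length 10, value 67
- D: length 4, value 55
- F: length 9, value 42
Best: 67 score.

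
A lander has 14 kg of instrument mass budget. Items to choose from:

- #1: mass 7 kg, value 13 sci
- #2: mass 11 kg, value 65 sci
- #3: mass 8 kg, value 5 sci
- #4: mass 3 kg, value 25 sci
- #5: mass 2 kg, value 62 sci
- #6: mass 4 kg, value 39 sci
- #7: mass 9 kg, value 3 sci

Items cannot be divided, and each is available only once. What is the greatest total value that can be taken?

127 sci

This is a 0/1 knapsack; check combinations near the capacity.
- #2+#5: mass 11+2=13, value 65+62=127
- #4+#5+#6: mass 3+2+4=9, value 25+62+39=126
- #1+#5+#6: mass 7+2+4=13, value 13+62+39=114
Best: 127 sci.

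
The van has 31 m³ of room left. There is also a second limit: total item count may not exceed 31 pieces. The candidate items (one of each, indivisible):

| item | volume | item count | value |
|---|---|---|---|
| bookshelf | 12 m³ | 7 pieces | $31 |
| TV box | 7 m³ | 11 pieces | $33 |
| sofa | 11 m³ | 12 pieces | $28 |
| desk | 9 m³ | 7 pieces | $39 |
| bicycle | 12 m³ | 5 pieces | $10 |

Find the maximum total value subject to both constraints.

Feasible sets respecting both limits:
- bookshelf+TV box+desk: volume 28, item count 25, value 103
- TV box+sofa+desk: volume 27, item count 30, value 100
- bookshelf+TV box+sofa: volume 30, item count 30, value 92
- TV box+desk+bicycle: volume 28, item count 23, value 82
Best: $103.

$103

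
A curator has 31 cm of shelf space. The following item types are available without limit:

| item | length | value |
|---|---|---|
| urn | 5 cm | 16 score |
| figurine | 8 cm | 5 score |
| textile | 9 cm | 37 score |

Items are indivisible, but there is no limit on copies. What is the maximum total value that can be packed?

111 score

Best value-per-unit is textile at 37/9, and filling with it alone uses length 3×9=27. No mix of the others beats 3×37 = 111.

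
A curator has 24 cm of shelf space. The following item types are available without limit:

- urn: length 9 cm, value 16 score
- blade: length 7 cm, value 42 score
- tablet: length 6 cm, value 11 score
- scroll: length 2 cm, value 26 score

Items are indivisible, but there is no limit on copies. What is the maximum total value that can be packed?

Best value-per-unit is scroll at 26/2, and filling with it alone uses length 12×2=24. No mix of the others beats 12×26 = 312.

312 score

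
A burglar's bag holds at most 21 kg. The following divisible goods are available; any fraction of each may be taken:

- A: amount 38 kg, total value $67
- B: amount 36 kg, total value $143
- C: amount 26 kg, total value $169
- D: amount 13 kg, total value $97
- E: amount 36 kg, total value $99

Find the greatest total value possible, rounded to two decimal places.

Take in order of value per unit:
- D (97/13 per unit): all 13 → value 97, running total 97.00
- C (169/26 per unit): 8 of 26 → value 8×169/26 = 52.0000, running total 149.00
Total 149.00.

149.00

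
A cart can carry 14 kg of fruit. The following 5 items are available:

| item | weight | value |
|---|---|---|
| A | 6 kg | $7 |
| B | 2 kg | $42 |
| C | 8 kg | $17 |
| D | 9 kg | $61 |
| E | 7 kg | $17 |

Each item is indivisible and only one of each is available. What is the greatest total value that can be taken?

This is a 0/1 knapsack; check combinations near the capacity.
- B+D: weight 2+9=11, value 42+61=103
- D: weight 9, value 61
- B+E: weight 2+7=9, value 42+17=59
- B+C: weight 2+8=10, value 42+17=59
- A+B: weight 6+2=8, value 7+42=49
Best: $103.

$103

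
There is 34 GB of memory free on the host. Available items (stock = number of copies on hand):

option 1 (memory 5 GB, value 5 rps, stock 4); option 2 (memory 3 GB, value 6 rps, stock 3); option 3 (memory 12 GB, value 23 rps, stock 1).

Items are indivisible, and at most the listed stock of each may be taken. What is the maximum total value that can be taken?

Best selections within memory 34 and stock limits:
- 2×option 1 + 3×option 2 + 1×option 3: memory 31, value 51
- 3×option 1 + 2×option 2 + 1×option 3: memory 33, value 50
Best: 51 rps.

51 rps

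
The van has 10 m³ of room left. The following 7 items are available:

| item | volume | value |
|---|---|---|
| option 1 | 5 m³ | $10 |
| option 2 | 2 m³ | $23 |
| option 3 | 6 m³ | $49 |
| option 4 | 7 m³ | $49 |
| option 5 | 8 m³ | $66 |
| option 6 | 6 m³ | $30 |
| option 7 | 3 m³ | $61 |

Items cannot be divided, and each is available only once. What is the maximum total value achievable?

$110

This is a 0/1 knapsack; check combinations near the capacity.
- option 3+option 7: volume 6+3=9, value 49+61=110
- option 4+option 7: volume 7+3=10, value 49+61=110
- option 1+option 2+option 7: volume 5+2+3=10, value 10+23+61=94
- option 6+option 7: volume 6+3=9, value 30+61=91
Best: $110.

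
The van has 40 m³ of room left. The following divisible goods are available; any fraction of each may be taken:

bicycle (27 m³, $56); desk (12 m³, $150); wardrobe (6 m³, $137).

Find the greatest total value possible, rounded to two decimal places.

Take in order of value per unit:
- wardrobe (137/6 per unit): all 6 → value 137, running total 137.00
- desk (150/12 per unit): all 12 → value 150, running total 287.00
- bicycle (56/27 per unit): 22 of 27 → value 22×56/27 = 45.6296, running total 332.63
Total 332.63.

332.63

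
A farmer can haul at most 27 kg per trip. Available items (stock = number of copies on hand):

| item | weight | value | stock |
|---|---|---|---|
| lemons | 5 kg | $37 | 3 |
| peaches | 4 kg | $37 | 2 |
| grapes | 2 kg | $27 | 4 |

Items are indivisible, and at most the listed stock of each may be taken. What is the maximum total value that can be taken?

$256

Best selections within weight 27 and stock limits:
- 2×lemons + 2×peaches + 4×grapes: weight 26, value 256
- 3×lemons + 1×peaches + 4×grapes: weight 27, value 256
- 3×lemons + 2×peaches + 2×grapes: weight 27, value 239
- 2×lemons + 2×peaches + 3×grapes: weight 24, value 229
Best: $256.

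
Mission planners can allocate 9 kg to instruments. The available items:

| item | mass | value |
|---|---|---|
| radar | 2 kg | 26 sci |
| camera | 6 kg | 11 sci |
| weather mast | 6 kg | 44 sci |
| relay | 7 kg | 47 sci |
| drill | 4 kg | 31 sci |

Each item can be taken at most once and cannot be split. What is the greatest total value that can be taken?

Check high-value combinations within 9 kg:
- radar+relay: mass 2+7=9, value 26+47=73
- radar+weather mast: mass 2+6=8, value 26+44=70
- radar+drill: mass 2+4=6, value 26+31=57
- relay: mass 7, value 47
- weather mast: mass 6, value 44
Best: 73 sci.

73 sci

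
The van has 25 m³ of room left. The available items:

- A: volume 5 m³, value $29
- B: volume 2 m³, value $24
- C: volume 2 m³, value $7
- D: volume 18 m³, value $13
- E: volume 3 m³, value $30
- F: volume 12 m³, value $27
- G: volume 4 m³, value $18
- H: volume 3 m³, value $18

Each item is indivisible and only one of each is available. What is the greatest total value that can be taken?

Check high-value combinations within 25 m³:
- A+B+E+F+H: volume 5+2+3+12+3=25, value 29+24+30+27+18=128
- A+B+C+E+G+H: volume 5+2+2+3+4+3=19, value 29+24+7+30+18+18=126
- A+B+E+G+H: volume 5+2+3+4+3=17, value 29+24+30+18+18=119
Best: $128.

$128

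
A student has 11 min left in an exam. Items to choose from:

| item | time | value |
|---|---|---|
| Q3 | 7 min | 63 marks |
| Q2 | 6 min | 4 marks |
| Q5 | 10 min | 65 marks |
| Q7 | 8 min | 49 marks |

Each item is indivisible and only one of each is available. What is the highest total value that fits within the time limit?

This is a 0/1 knapsack; check combinations near the capacity.
- Q5: time 10, value 65
- Q3: time 7, value 63
- Q7: time 8, value 49
- Q2: time 6, value 4
Best: 65 marks.

65 marks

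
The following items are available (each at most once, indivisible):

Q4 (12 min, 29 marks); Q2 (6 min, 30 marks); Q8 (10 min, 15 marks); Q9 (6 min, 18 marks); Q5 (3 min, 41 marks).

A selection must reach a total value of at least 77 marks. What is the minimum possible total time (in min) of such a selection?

15

Subsets with value ≥ 77, sorted by total time:
- Q2+Q9+Q5: time 15, value 89
- Q2+Q8+Q5: time 19, value 86
- Q4+Q2+Q5: time 21, value 100
- Q4+Q9+Q5: time 21, value 88
Minimum time: 15 min.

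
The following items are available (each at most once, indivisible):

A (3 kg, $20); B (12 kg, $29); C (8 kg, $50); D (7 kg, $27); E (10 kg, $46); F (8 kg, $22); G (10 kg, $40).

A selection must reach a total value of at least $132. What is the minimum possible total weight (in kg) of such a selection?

28

Subsets with value ≥ 132, sorted by total weight:
- A+C+D+E: weight 28, value 143
- A+C+D+G: weight 28, value 137
- C+E+G: weight 28, value 136
Minimum weight: 28 kg.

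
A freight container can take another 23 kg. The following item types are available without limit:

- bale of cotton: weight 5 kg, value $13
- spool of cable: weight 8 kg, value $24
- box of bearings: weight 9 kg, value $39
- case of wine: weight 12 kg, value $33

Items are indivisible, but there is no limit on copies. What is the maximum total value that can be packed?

Best value-per-unit is box of bearings at 39/9; filling with it alone gives 2×39 = 78.
Optimal mix: 1×bale of cotton + 2×box of bearings → weight 23, value 91.

$91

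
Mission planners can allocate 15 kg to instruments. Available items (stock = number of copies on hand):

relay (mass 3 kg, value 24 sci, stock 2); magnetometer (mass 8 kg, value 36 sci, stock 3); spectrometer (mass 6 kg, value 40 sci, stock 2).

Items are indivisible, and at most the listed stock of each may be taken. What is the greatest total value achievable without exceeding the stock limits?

Top feasible selections:
- 1×relay + 2×spectrometer: mass 15, value 104
- 2×relay + 1×spectrometer: mass 12, value 88
- 2×relay + 1×magnetometer: mass 14, value 84
- 2×spectrometer: mass 12, value 80
Best: 104 sci.

104 sci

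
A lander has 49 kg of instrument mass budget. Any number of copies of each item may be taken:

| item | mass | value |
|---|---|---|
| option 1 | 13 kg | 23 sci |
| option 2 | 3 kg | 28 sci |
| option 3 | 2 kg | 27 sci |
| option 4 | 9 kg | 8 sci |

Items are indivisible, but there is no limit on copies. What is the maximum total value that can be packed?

Best value-per-unit is option 3 at 27/2; filling with it alone gives 24×27 = 648.
Optimal mix: 1×option 2 + 23×option 3 → mass 49, value 649.

649 sci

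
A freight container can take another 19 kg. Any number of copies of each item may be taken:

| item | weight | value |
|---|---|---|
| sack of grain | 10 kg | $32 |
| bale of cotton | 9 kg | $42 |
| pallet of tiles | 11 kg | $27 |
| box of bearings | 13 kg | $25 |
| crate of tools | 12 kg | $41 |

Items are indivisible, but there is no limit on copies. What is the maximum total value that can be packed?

Best value-per-unit is bale of cotton at 42/9, and filling with it alone uses weight 2×9=18. No mix of the others beats 2×42 = 84.

$84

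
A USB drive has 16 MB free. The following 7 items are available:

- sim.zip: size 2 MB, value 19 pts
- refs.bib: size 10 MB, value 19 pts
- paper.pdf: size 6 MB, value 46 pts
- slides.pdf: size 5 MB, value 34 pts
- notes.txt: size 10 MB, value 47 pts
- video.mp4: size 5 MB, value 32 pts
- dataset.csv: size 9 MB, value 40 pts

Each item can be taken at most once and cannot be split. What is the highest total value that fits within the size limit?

112 pts

Check high-value combinations within 16 MB:
- paper.pdf+slides.pdf+video.mp4: size 6+5+5=16, value 46+34+32=112
- sim.zip+paper.pdf+slides.pdf: size 2+6+5=13, value 19+46+34=99
- sim.zip+paper.pdf+video.mp4: size 2+6+5=13, value 19+46+32=97
- paper.pdf+notes.txt: size 6+10=16, value 46+47=93
- sim.zip+slides.pdf+dataset.csv: size 2+5+9=16, value 19+34+40=93
Best: 112 pts.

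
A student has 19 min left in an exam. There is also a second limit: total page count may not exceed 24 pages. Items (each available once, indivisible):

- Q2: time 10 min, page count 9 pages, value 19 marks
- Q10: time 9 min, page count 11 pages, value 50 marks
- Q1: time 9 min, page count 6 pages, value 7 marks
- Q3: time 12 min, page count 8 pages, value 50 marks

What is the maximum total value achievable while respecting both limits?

Feasible sets respecting both limits:
- Q2+Q10: time 19, page count 20, value 69
- Q10+Q1: time 18, page count 17, value 57
- Q10: time 9, page count 11, value 50
- Q3: time 12, page count 8, value 50
Best: 69 marks.

69 marks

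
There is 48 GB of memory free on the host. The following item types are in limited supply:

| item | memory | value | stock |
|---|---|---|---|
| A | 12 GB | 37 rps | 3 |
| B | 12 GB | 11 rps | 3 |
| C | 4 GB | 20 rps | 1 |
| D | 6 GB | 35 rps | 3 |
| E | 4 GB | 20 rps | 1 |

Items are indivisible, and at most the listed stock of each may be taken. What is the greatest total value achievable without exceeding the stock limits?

199 rps

Best selections within memory 48 and stock limits:
- 2×A + 3×D + 1×E: memory 46, value 199
- 2×A + 1×C + 3×D: memory 46, value 199
Best: 199 rps.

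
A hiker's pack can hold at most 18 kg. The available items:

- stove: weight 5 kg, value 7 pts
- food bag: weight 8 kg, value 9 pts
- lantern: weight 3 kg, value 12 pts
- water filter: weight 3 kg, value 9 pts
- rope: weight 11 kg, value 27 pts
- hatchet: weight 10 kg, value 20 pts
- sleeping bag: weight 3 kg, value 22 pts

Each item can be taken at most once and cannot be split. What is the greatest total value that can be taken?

61 pts

Check high-value combinations within 18 kg:
- lantern+rope+sleeping bag: weight 3+11+3=17, value 12+27+22=61
- water filter+rope+sleeping bag: weight 3+11+3=17, value 9+27+22=58
- lantern+hatchet+sleeping bag: weight 3+10+3=16, value 12+20+22=54
Best: 61 pts.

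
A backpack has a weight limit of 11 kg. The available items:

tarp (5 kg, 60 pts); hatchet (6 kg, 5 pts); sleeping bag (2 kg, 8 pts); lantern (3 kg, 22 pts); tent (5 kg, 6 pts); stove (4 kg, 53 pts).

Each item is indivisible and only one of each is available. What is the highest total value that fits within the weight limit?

121 pts

Check high-value combinations within 11 kg:
- tarp+sleeping bag+stove: weight 5+2+4=11, value 60+8+53=121
- tarp+stove: weight 5+4=9, value 60+53=113
- tarp+sleeping bag+lantern: weight 5+2+3=10, value 60+8+22=90
- sleeping bag+lantern+stove: weight 2+3+4=9, value 8+22+53=83
Best: 121 pts.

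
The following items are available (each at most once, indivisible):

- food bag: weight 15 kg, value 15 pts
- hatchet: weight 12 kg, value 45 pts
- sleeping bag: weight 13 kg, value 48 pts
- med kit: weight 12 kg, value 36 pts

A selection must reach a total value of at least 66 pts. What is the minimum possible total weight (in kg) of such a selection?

24

Subsets with value ≥ 66, sorted by total weight:
- hatchet+med kit: weight 24, value 81
- hatchet+sleeping bag: weight 25, value 93
- sleeping bag+med kit: weight 25, value 84
Minimum weight: 24 kg.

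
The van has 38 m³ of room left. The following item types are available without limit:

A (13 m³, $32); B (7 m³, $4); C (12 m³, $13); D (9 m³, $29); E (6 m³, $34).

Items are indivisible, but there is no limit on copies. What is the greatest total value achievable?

$204

Best value-per-unit is E at 34/6, and filling with it alone uses volume 6×6=36. No mix of the others beats 6×34 = 204.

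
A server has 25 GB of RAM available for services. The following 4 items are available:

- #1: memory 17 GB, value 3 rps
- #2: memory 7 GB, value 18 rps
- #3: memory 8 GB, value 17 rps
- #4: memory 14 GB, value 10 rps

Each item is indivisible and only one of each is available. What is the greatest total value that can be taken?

Check high-value combinations within 25 GB:
- #2+#3: memory 7+8=15, value 18+17=35
- #2+#4: memory 7+14=21, value 18+10=28
- #3+#4: memory 8+14=22, value 17+10=27
Best: 35 rps.

35 rps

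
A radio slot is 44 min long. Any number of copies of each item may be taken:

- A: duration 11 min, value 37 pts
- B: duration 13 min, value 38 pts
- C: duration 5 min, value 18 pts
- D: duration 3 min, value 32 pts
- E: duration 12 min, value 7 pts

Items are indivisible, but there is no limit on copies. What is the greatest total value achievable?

Best value-per-unit is D at 32/3, and filling with it alone uses duration 14×3=42. No mix of the others beats 14×32 = 448.

448 pts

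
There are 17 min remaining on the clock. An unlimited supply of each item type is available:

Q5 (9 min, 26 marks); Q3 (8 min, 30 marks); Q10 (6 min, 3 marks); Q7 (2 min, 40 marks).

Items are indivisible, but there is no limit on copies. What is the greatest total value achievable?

320 marks

Best value-per-unit is Q7 at 40/2, and filling with it alone uses time 8×2=16. No mix of the others beats 8×40 = 320.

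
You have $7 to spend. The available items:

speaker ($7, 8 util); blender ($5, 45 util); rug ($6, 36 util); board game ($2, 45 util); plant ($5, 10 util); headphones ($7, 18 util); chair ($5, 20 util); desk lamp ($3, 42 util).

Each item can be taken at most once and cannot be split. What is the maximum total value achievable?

Check high-value combinations within $7:
- blender+board game: cost 5+2=7, value 45+45=90
- board game+desk lamp: cost 2+3=5, value 45+42=87
- board game+chair: cost 2+5=7, value 45+20=65
Best: 90 util.

90 util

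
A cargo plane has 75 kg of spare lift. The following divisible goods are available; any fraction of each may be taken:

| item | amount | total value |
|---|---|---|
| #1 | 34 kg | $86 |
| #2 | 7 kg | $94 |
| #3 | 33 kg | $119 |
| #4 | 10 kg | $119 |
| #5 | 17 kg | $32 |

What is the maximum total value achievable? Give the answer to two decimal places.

Take in order of value per unit:
- #2 (94/7 per unit): all 7 → value 94, running total 94.00
- #4 (119/10 per unit): all 10 → value 119, running total 213.00
- #3 (119/33 per unit): all 33 → value 119, running total 332.00
- #1 (86/34 per unit): 25 of 34 → value 25×86/34 = 63.2353, running total 395.24
Total 395.24.

395.24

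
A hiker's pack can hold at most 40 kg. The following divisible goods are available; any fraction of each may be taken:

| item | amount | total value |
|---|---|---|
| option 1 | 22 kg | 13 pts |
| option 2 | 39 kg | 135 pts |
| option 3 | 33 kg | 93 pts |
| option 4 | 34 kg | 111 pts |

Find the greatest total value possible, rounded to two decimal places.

Take in order of value per unit:
- option 2 (135/39 per unit): all 39 → value 135, running total 135.00
- option 4 (111/34 per unit): 1 of 34 → value 1×111/34 = 3.2647, running total 138.26
Total 138.26.

138.26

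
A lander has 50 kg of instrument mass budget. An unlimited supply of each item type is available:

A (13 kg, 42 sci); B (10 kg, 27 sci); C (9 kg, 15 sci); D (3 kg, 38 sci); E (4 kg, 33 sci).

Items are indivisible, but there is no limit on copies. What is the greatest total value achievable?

Best value-per-unit is D at 38/3, and filling with it alone uses mass 16×3=48. No mix of the others beats 16×38 = 608.

608 sci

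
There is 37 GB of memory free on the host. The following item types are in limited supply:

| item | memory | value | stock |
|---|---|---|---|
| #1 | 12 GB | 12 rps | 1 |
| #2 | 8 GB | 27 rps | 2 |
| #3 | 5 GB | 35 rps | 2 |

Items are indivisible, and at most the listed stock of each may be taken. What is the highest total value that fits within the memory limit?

124 rps

Best selections within memory 37 and stock limits:
- 2×#2 + 2×#3: memory 26, value 124
- 1×#1 + 1×#2 + 2×#3: memory 30, value 109
Best: 124 rps.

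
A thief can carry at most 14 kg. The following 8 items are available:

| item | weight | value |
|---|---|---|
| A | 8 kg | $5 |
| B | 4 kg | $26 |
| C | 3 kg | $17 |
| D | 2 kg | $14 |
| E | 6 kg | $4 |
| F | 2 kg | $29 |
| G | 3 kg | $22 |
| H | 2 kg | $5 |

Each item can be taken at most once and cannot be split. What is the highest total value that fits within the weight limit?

Check high-value combinations within 14 kg:
- B+C+D+F+G: weight 4+3+2+2+3=14, value 26+17+14+29+22=108
- B+C+F+G+H: weight 4+3+2+3+2=14, value 26+17+29+22+5=99
- B+D+F+G+H: weight 4+2+2+3+2=13, value 26+14+29+22+5=96
- B+C+F+G: weight 4+3+2+3=12, value 26+17+29+22=94
- B+D+F+G: weight 4+2+2+3=11, value 26+14+29+22=91
Best: $108.

$108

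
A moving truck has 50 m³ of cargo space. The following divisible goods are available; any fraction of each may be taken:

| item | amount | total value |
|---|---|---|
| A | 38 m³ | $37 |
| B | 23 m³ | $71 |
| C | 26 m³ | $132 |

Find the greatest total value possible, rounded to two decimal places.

Take in order of value per unit:
- C (132/26 per unit): all 26 → value 132, running total 132.00
- B (71/23 per unit): all 23 → value 71, running total 203.00
- A (37/38 per unit): 1 of 38 → value 1×37/38 = 0.9737, running total 203.97
Total 203.97.

203.97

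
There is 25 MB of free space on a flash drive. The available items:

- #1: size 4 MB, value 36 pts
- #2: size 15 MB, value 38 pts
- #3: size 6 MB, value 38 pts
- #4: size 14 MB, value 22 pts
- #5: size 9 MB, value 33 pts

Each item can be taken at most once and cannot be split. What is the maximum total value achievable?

112 pts

Check high-value combinations within 25 MB:
- #1+#2+#3: size 4+15+6=25, value 36+38+38=112
- #1+#3+#5: size 4+6+9=19, value 36+38+33=107
- #1+#3+#4: size 4+6+14=24, value 36+38+22=96
- #2+#3: size 15+6=21, value 38+38=76
Best: 112 pts.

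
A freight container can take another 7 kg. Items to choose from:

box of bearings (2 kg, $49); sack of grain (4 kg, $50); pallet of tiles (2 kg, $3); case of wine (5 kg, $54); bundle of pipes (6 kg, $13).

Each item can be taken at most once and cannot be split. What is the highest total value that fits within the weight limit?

$103

Check high-value combinations within 7 kg:
- box of bearings+case of wine: weight 2+5=7, value 49+54=103
- box of bearings+sack of grain: weight 2+4=6, value 49+50=99
- pallet of tiles+case of wine: weight 2+5=7, value 3+54=57
Best: $103.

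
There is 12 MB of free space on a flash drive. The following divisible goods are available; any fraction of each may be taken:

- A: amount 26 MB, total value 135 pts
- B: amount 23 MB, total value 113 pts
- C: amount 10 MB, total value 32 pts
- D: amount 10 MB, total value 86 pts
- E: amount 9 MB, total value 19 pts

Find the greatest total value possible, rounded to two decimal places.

96.38

Take in order of value per unit:
- D (86/10 per unit): all 10 → value 86, running total 86.00
- A (135/26 per unit): 2 of 26 → value 2×135/26 = 10.3846, running total 96.38
Total 96.38.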